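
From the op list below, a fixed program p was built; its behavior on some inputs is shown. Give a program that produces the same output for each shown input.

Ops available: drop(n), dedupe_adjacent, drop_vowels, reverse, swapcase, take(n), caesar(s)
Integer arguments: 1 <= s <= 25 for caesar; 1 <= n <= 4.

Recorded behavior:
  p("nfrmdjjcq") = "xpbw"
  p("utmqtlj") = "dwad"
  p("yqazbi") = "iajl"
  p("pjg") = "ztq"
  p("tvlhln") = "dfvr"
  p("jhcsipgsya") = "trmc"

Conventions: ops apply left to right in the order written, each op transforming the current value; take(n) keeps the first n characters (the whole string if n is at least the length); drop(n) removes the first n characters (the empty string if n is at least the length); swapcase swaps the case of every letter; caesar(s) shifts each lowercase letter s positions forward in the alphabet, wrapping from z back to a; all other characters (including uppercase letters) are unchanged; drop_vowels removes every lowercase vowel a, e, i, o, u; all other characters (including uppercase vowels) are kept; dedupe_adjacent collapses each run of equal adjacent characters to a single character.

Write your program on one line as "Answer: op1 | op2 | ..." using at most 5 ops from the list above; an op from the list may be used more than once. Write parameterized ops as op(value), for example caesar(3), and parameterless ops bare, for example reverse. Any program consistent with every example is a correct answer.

reverse | drop_vowels | caesar(10) | reverse | take(4)

Check, running the answer program on each example:
  "nfrmdjjcq" -> "qcjjdmrfn" -> "qcjjdmrfn" -> "amttnwbpx" -> "xpbwnttma" -> "xpbw"
  "utmqtlj" -> "jltqmtu" -> "jltqmt" -> "tvdawd" -> "dwadvt" -> "dwad"
  "yqazbi" -> "ibzaqy" -> "bzqy" -> "ljai" -> "iajl" -> "iajl"
  "pjg" -> "gjp" -> "gjp" -> "qtz" -> "ztq" -> "ztq"
  "tvlhln" -> "nlhlvt" -> "nlhlvt" -> "xvrvfd" -> "dfvrvx" -> "dfvr"
  "jhcsipgsya" -> "aysgpischj" -> "ysgpschj" -> "icqzcmrt" -> "trmczqci" -> "trmc"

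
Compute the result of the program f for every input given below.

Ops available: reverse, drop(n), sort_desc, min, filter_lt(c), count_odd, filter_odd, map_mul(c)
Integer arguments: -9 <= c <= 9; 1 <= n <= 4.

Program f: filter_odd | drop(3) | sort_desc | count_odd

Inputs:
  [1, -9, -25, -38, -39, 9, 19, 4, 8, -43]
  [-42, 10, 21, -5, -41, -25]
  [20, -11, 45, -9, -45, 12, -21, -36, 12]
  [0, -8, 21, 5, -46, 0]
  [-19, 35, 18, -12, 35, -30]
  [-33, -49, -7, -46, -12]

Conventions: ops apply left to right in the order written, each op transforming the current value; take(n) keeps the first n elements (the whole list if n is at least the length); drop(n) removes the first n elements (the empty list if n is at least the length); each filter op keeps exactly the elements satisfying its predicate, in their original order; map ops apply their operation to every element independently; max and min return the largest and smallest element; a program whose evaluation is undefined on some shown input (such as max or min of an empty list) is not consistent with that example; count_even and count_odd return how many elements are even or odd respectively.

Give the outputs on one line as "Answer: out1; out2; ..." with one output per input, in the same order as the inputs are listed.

4; 1; 2; 0; 0; 0

Execution, op by op:
  [1, -9, -25, -38, -39, 9, 19, 4, 8, -43] -> [1, -9, -25, -39, 9, 19, -43] -> [-39, 9, 19, -43] -> [19, 9, -39, -43] -> 4
  [-42, 10, 21, -5, -41, -25] -> [21, -5, -41, -25] -> [-25] -> [-25] -> 1
  [20, -11, 45, -9, -45, 12, -21, -36, 12] -> [-11, 45, -9, -45, -21] -> [-45, -21] -> [-21, -45] -> 2
  [0, -8, 21, 5, -46, 0] -> [21, 5] -> [] -> [] -> 0
  [-19, 35, 18, -12, 35, -30] -> [-19, 35, 35] -> [] -> [] -> 0
  [-33, -49, -7, -46, -12] -> [-33, -49, -7] -> [] -> [] -> 0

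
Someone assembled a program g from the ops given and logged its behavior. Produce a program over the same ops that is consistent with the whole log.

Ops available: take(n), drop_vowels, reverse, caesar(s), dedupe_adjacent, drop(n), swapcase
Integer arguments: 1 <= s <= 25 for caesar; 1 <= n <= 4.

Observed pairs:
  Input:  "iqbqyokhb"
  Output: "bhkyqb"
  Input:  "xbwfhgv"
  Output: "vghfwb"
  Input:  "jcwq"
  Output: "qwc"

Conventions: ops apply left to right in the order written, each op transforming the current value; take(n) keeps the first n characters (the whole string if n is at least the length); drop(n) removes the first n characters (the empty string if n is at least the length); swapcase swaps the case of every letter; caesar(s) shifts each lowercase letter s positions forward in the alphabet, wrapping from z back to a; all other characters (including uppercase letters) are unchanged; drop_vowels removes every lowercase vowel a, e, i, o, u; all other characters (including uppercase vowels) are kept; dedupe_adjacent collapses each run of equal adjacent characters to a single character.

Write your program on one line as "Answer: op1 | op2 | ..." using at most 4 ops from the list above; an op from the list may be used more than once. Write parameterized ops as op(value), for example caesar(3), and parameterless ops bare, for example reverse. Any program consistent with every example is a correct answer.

drop_vowels | drop(1) | reverse

Check, running the answer program on each example:
  "iqbqyokhb" -> "qbqykhb" -> "bqykhb" -> "bhkyqb"
  "xbwfhgv" -> "xbwfhgv" -> "bwfhgv" -> "vghfwb"
  "jcwq" -> "jcwq" -> "cwq" -> "qwc"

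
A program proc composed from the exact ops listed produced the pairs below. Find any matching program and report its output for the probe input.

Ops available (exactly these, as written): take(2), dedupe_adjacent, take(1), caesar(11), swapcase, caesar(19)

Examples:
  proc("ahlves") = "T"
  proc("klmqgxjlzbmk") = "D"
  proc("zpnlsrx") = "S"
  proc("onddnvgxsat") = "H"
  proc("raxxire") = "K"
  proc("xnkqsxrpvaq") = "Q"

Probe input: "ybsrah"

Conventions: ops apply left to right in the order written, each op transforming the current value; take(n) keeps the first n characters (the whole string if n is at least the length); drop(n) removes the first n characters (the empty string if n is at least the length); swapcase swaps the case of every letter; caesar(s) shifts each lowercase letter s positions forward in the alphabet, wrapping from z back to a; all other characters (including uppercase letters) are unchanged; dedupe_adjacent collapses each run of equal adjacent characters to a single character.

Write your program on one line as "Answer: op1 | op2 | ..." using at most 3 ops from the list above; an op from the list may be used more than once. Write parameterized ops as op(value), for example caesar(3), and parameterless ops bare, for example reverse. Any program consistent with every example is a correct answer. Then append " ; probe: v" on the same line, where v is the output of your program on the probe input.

take(1) | caesar(19) | swapcase ; probe: "R"

Check, running the answer program on each example:
  "ahlves" -> "a" -> "t" -> "T"
  "klmqgxjlzbmk" -> "k" -> "d" -> "D"
  "zpnlsrx" -> "z" -> "s" -> "S"
  "onddnvgxsat" -> "o" -> "h" -> "H"
  "raxxire" -> "r" -> "k" -> "K"
  "xnkqsxrpvaq" -> "x" -> "q" -> "Q"
  probe: "ybsrah" -> "y" -> "r" -> "R"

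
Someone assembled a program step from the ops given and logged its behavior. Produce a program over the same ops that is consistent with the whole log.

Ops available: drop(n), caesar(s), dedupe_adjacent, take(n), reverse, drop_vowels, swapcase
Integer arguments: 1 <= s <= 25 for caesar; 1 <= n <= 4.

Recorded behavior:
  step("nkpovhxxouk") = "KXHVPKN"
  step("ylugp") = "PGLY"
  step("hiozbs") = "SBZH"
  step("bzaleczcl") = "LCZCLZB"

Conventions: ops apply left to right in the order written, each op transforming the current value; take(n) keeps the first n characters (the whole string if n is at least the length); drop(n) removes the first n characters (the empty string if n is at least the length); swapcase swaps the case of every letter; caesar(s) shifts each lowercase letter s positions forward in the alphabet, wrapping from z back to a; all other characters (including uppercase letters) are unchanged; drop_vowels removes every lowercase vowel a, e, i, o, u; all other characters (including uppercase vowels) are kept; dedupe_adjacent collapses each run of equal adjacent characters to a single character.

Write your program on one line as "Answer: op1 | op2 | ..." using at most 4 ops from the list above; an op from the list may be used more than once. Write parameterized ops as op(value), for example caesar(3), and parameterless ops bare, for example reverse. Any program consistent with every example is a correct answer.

drop_vowels | dedupe_adjacent | reverse | swapcase

Check, running the answer program on each example:
  "nkpovhxxouk" -> "nkpvhxxk" -> "nkpvhxk" -> "kxhvpkn" -> "KXHVPKN"
  "ylugp" -> "ylgp" -> "ylgp" -> "pgly" -> "PGLY"
  "hiozbs" -> "hzbs" -> "hzbs" -> "sbzh" -> "SBZH"
  "bzaleczcl" -> "bzlczcl" -> "bzlczcl" -> "lczclzb" -> "LCZCLZB"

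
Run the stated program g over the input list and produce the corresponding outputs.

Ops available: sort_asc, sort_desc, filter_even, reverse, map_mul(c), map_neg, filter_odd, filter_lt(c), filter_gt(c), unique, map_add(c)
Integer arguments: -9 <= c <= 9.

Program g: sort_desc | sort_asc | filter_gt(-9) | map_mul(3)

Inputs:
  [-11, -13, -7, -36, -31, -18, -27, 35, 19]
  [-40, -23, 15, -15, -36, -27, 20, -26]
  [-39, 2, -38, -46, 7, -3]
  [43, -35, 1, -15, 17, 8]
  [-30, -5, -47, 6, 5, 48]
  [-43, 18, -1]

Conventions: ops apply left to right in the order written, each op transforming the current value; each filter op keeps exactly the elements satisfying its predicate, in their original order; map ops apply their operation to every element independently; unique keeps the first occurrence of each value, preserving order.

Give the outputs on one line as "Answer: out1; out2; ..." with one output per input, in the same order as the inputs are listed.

[-21, 57, 105]; [45, 60]; [-9, 6, 21]; [3, 24, 51, 129]; [-15, 15, 18, 144]; [-3, 54]

Execution, op by op:
  [-11, -13, -7, -36, -31, -18, -27, 35, 19] -> [35, 19, -7, -11, -13, -18, -27, -31, -36] -> [-36, -31, -27, -18, -13, -11, -7, 19, 35] -> [-7, 19, 35] -> [-21, 57, 105]
  [-40, -23, 15, -15, -36, -27, 20, -26] -> [20, 15, -15, -23, -26, -27, -36, -40] -> [-40, -36, -27, -26, -23, -15, 15, 20] -> [15, 20] -> [45, 60]
  [-39, 2, -38, -46, 7, -3] -> [7, 2, -3, -38, -39, -46] -> [-46, -39, -38, -3, 2, 7] -> [-3, 2, 7] -> [-9, 6, 21]
  [43, -35, 1, -15, 17, 8] -> [43, 17, 8, 1, -15, -35] -> [-35, -15, 1, 8, 17, 43] -> [1, 8, 17, 43] -> [3, 24, 51, 129]
  [-30, -5, -47, 6, 5, 48] -> [48, 6, 5, -5, -30, -47] -> [-47, -30, -5, 5, 6, 48] -> [-5, 5, 6, 48] -> [-15, 15, 18, 144]
  [-43, 18, -1] -> [18, -1, -43] -> [-43, -1, 18] -> [-1, 18] -> [-3, 54]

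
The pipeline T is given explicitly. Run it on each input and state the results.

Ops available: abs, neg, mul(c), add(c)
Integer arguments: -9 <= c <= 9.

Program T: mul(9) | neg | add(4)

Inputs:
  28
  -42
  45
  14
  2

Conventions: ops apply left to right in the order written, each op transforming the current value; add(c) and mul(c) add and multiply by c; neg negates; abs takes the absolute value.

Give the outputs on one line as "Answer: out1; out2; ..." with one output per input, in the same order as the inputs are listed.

-248; 382; -401; -122; -14

Execution, op by op:
  28 -> 252 -> -252 -> -248
  -42 -> -378 -> 378 -> 382
  45 -> 405 -> -405 -> -401
  14 -> 126 -> -126 -> -122
  2 -> 18 -> -18 -> -14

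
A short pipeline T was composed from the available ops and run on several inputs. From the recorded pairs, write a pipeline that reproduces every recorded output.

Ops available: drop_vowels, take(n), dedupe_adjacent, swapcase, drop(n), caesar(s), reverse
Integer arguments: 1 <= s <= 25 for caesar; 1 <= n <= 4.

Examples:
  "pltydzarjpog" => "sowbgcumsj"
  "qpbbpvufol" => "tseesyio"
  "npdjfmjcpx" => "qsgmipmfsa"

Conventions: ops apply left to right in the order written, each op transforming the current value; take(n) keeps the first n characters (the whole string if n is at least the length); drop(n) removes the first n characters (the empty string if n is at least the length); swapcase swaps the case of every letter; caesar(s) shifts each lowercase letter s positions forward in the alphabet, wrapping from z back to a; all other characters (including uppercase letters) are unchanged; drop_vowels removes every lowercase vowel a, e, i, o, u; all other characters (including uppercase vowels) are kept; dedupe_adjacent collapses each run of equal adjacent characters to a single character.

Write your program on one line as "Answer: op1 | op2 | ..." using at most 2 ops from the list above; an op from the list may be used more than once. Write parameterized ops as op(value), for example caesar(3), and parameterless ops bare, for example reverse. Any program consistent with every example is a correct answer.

drop_vowels | caesar(3)

Check, running the answer program on each example:
  "pltydzarjpog" -> "pltydzrjpg" -> "sowbgcumsj"
  "qpbbpvufol" -> "qpbbpvfl" -> "tseesyio"
  "npdjfmjcpx" -> "npdjfmjcpx" -> "qsgmipmfsa"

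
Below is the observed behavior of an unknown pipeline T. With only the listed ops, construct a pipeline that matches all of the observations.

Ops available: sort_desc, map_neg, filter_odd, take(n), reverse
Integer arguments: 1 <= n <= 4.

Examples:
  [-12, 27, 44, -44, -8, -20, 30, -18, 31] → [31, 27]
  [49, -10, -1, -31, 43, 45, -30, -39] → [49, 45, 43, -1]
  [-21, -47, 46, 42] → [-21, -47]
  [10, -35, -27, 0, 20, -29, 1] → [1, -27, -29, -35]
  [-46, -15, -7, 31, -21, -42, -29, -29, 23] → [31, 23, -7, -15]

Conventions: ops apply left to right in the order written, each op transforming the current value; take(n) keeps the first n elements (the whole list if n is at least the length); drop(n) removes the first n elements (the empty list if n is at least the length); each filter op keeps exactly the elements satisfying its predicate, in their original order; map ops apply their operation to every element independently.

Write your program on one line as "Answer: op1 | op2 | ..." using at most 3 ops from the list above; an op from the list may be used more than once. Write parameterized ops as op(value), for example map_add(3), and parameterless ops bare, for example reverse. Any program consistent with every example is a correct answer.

filter_odd | sort_desc | take(4)

Check, running the answer program on each example:
  [-12, 27, 44, -44, -8, -20, 30, -18, 31] -> [27, 31] -> [31, 27] -> [31, 27]
  [49, -10, -1, -31, 43, 45, -30, -39] -> [49, -1, -31, 43, 45, -39] -> [49, 45, 43, -1, -31, -39] -> [49, 45, 43, -1]
  [-21, -47, 46, 42] -> [-21, -47] -> [-21, -47] -> [-21, -47]
  [10, -35, -27, 0, 20, -29, 1] -> [-35, -27, -29, 1] -> [1, -27, -29, -35] -> [1, -27, -29, -35]
  [-46, -15, -7, 31, -21, -42, -29, -29, 23] -> [-15, -7, 31, -21, -29, -29, 23] -> [31, 23, -7, -15, -21, -29, -29] -> [31, 23, -7, -15]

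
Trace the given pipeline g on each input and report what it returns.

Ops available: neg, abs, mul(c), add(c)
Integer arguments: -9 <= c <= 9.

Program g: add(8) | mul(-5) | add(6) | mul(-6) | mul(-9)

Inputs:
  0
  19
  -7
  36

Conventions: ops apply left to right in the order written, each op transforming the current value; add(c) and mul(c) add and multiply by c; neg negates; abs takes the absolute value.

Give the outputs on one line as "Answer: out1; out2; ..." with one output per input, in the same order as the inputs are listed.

Execution, op by op:
  0 -> 8 -> -40 -> -34 -> 204 -> -1836
  19 -> 27 -> -135 -> -129 -> 774 -> -6966
  -7 -> 1 -> -5 -> 1 -> -6 -> 54
  36 -> 44 -> -220 -> -214 -> 1284 -> -11556

-1836; -6966; 54; -11556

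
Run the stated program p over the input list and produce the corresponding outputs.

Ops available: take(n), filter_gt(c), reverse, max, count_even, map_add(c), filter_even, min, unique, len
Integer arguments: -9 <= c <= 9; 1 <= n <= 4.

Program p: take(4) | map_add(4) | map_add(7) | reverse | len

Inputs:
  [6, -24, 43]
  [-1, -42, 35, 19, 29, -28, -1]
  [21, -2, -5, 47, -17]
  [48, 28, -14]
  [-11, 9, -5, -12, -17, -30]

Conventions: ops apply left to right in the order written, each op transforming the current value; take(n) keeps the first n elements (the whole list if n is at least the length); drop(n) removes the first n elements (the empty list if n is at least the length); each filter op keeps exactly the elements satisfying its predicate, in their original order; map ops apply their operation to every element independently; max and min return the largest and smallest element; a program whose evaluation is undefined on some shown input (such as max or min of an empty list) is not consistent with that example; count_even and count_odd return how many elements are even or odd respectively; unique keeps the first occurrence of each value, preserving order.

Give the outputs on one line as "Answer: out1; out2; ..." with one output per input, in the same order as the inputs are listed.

Execution, op by op:
  [6, -24, 43] -> [6, -24, 43] -> [10, -20, 47] -> [17, -13, 54] -> [54, -13, 17] -> 3
  [-1, -42, 35, 19, 29, -28, -1] -> [-1, -42, 35, 19] -> [3, -38, 39, 23] -> [10, -31, 46, 30] -> [30, 46, -31, 10] -> 4
  [21, -2, -5, 47, -17] -> [21, -2, -5, 47] -> [25, 2, -1, 51] -> [32, 9, 6, 58] -> [58, 6, 9, 32] -> 4
  [48, 28, -14] -> [48, 28, -14] -> [52, 32, -10] -> [59, 39, -3] -> [-3, 39, 59] -> 3
  [-11, 9, -5, -12, -17, -30] -> [-11, 9, -5, -12] -> [-7, 13, -1, -8] -> [0, 20, 6, -1] -> [-1, 6, 20, 0] -> 4

3; 4; 4; 3; 4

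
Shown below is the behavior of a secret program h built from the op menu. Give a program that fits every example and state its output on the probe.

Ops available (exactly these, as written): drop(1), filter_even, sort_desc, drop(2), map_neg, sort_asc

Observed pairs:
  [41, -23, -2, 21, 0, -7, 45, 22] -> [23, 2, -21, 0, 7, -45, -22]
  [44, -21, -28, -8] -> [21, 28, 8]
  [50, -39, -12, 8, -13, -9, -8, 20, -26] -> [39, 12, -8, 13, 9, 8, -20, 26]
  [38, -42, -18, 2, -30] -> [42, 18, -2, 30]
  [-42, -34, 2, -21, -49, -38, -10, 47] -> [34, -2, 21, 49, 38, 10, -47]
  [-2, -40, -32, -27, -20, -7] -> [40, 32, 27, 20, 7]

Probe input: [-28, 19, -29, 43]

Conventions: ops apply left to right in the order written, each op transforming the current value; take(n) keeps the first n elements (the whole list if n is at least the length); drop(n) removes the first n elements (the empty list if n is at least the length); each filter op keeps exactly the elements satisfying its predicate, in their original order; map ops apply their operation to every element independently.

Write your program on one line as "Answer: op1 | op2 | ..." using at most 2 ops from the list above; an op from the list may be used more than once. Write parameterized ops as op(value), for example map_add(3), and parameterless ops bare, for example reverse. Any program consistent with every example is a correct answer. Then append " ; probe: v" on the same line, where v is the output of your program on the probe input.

map_neg | drop(1) ; probe: [-19, 29, -43]

Check, running the answer program on each example:
  [41, -23, -2, 21, 0, -7, 45, 22] -> [-41, 23, 2, -21, 0, 7, -45, -22] -> [23, 2, -21, 0, 7, -45, -22]
  [44, -21, -28, -8] -> [-44, 21, 28, 8] -> [21, 28, 8]
  [50, -39, -12, 8, -13, -9, -8, 20, -26] -> [-50, 39, 12, -8, 13, 9, 8, -20, 26] -> [39, 12, -8, 13, 9, 8, -20, 26]
  [38, -42, -18, 2, -30] -> [-38, 42, 18, -2, 30] -> [42, 18, -2, 30]
  [-42, -34, 2, -21, -49, -38, -10, 47] -> [42, 34, -2, 21, 49, 38, 10, -47] -> [34, -2, 21, 49, 38, 10, -47]
  [-2, -40, -32, -27, -20, -7] -> [2, 40, 32, 27, 20, 7] -> [40, 32, 27, 20, 7]
  probe: [-28, 19, -29, 43] -> [28, -19, 29, -43] -> [-19, 29, -43]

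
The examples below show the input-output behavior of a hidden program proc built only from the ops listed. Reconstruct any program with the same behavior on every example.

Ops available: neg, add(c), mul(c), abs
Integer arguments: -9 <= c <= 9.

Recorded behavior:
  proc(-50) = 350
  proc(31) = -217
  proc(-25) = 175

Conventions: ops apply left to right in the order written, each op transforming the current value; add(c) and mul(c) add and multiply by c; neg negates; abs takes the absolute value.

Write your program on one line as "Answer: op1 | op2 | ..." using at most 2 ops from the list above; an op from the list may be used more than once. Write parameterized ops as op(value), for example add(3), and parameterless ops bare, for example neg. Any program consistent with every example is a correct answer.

neg | mul(7)

Check, running the answer program on each example:
  -50 -> 50 -> 350
  31 -> -31 -> -217
  -25 -> 25 -> 175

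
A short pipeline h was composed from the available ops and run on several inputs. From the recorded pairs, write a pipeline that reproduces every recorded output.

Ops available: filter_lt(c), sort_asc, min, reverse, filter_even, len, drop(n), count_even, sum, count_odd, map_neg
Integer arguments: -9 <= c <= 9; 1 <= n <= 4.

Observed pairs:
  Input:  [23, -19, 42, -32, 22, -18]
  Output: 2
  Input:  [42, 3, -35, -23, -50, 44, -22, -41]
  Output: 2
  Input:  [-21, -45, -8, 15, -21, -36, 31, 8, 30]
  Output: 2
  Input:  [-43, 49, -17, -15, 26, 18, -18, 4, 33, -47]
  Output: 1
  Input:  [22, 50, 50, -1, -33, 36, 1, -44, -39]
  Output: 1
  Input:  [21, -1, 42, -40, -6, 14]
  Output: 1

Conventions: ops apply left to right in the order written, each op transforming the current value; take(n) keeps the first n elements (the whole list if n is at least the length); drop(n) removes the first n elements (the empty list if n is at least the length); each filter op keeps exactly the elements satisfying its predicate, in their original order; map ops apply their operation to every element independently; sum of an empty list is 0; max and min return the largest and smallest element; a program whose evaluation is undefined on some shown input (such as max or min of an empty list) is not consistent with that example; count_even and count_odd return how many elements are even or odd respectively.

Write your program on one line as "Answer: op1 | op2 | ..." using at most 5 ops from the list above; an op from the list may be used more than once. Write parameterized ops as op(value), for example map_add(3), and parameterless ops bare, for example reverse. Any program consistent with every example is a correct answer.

filter_lt(-7) | reverse | filter_even | len

Check, running the answer program on each example:
  [23, -19, 42, -32, 22, -18] -> [-19, -32, -18] -> [-18, -32, -19] -> [-18, -32] -> 2
  [42, 3, -35, -23, -50, 44, -22, -41] -> [-35, -23, -50, -22, -41] -> [-41, -22, -50, -23, -35] -> [-22, -50] -> 2
  [-21, -45, -8, 15, -21, -36, 31, 8, 30] -> [-21, -45, -8, -21, -36] -> [-36, -21, -8, -45, -21] -> [-36, -8] -> 2
  [-43, 49, -17, -15, 26, 18, -18, 4, 33, -47] -> [-43, -17, -15, -18, -47] -> [-47, -18, -15, -17, -43] -> [-18] -> 1
  [22, 50, 50, -1, -33, 36, 1, -44, -39] -> [-33, -44, -39] -> [-39, -44, -33] -> [-44] -> 1
  [21, -1, 42, -40, -6, 14] -> [-40] -> [-40] -> [-40] -> 1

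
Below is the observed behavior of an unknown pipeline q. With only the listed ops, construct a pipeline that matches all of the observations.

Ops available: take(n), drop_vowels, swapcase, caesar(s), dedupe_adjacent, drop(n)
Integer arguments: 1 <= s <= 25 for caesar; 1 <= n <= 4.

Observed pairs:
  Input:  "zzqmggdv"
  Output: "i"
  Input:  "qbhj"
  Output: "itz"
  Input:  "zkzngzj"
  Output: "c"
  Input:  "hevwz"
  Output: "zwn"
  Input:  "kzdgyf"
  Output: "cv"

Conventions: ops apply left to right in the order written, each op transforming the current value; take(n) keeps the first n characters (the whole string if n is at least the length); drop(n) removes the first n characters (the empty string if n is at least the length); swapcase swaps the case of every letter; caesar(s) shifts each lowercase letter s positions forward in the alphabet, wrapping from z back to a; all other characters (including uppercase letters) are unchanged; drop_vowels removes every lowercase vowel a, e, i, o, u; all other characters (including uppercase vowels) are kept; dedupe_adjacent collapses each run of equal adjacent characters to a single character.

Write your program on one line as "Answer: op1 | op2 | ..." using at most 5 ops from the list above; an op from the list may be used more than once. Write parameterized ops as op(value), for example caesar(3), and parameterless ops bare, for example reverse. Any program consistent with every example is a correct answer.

take(3) | caesar(15) | drop_vowels | caesar(3)

Check, running the answer program on each example:
  "zzqmggdv" -> "zzq" -> "oof" -> "f" -> "i"
  "qbhj" -> "qbh" -> "fqw" -> "fqw" -> "itz"
  "zkzngzj" -> "zkz" -> "ozo" -> "z" -> "c"
  "hevwz" -> "hev" -> "wtk" -> "wtk" -> "zwn"
  "kzdgyf" -> "kzd" -> "zos" -> "zs" -> "cv"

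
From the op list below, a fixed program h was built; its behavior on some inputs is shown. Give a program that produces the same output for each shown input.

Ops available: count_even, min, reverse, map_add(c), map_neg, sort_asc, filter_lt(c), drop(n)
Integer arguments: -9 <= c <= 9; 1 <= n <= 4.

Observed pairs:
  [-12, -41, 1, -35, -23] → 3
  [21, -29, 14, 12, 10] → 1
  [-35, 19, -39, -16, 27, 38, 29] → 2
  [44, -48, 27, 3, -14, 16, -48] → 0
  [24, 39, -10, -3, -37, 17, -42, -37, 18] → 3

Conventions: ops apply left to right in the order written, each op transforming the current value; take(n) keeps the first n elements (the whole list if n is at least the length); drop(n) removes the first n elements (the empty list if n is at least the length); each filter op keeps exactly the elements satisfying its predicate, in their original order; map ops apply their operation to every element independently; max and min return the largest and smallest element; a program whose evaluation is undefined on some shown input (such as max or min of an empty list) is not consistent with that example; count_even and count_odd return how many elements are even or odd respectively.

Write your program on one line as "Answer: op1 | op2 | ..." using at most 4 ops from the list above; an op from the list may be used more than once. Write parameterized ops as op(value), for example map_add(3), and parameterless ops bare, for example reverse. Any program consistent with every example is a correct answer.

map_add(-4) | filter_lt(-6) | map_add(-3) | count_even

Check, running the answer program on each example:
  [-12, -41, 1, -35, -23] -> [-16, -45, -3, -39, -27] -> [-16, -45, -39, -27] -> [-19, -48, -42, -30] -> 3
  [21, -29, 14, 12, 10] -> [17, -33, 10, 8, 6] -> [-33] -> [-36] -> 1
  [-35, 19, -39, -16, 27, 38, 29] -> [-39, 15, -43, -20, 23, 34, 25] -> [-39, -43, -20] -> [-42, -46, -23] -> 2
  [44, -48, 27, 3, -14, 16, -48] -> [40, -52, 23, -1, -18, 12, -52] -> [-52, -18, -52] -> [-55, -21, -55] -> 0
  [24, 39, -10, -3, -37, 17, -42, -37, 18] -> [20, 35, -14, -7, -41, 13, -46, -41, 14] -> [-14, -7, -41, -46, -41] -> [-17, -10, -44, -49, -44] -> 3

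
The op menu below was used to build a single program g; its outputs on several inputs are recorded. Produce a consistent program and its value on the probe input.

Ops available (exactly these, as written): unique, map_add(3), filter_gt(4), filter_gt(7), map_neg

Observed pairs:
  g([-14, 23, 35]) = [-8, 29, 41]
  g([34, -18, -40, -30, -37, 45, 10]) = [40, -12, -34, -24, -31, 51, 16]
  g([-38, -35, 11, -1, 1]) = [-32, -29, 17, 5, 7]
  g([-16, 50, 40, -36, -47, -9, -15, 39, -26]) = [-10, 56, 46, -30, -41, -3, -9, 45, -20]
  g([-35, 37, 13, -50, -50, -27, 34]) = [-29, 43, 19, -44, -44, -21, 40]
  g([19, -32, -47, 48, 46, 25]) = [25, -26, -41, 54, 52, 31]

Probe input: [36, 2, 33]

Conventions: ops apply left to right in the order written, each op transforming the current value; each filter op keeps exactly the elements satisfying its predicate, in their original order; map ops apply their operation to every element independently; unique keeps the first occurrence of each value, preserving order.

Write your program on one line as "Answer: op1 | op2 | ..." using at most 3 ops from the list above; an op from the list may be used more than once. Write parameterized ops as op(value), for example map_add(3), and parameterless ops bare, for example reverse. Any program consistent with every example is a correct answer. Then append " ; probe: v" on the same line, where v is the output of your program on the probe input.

map_add(3) | map_add(3) ; probe: [42, 8, 39]

Check, running the answer program on each example:
  [-14, 23, 35] -> [-11, 26, 38] -> [-8, 29, 41]
  [34, -18, -40, -30, -37, 45, 10] -> [37, -15, -37, -27, -34, 48, 13] -> [40, -12, -34, -24, -31, 51, 16]
  [-38, -35, 11, -1, 1] -> [-35, -32, 14, 2, 4] -> [-32, -29, 17, 5, 7]
  [-16, 50, 40, -36, -47, -9, -15, 39, -26] -> [-13, 53, 43, -33, -44, -6, -12, 42, -23] -> [-10, 56, 46, -30, -41, -3, -9, 45, -20]
  [-35, 37, 13, -50, -50, -27, 34] -> [-32, 40, 16, -47, -47, -24, 37] -> [-29, 43, 19, -44, -44, -21, 40]
  [19, -32, -47, 48, 46, 25] -> [22, -29, -44, 51, 49, 28] -> [25, -26, -41, 54, 52, 31]
  probe: [36, 2, 33] -> [39, 5, 36] -> [42, 8, 39]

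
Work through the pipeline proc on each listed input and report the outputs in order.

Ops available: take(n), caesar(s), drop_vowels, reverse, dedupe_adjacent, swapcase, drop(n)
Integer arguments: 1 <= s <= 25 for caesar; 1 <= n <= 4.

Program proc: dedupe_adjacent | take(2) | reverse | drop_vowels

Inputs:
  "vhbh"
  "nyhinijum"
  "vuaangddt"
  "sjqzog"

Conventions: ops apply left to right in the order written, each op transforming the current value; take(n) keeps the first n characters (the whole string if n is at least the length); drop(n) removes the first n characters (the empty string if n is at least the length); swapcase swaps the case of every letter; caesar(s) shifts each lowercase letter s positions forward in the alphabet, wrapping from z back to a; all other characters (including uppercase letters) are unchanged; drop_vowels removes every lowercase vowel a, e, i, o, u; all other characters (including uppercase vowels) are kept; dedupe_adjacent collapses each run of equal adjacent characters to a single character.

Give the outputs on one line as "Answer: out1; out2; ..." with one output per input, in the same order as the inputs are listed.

"hv"; "yn"; "v"; "js"

Execution, op by op:
  "vhbh" -> "vhbh" -> "vh" -> "hv" -> "hv"
  "nyhinijum" -> "nyhinijum" -> "ny" -> "yn" -> "yn"
  "vuaangddt" -> "vuangdt" -> "vu" -> "uv" -> "v"
  "sjqzog" -> "sjqzog" -> "sj" -> "js" -> "js"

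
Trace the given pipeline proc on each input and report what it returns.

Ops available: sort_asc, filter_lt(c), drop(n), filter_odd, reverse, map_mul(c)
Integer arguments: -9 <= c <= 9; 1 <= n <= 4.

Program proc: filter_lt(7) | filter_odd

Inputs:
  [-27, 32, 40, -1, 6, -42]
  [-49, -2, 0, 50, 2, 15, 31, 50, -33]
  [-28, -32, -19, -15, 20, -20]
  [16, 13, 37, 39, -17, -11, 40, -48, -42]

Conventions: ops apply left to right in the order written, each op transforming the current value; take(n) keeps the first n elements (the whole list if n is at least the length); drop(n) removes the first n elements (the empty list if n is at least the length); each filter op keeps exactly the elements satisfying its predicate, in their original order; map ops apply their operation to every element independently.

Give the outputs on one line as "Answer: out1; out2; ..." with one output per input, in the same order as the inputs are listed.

[-27, -1]; [-49, -33]; [-19, -15]; [-17, -11]

Execution, op by op:
  [-27, 32, 40, -1, 6, -42] -> [-27, -1, 6, -42] -> [-27, -1]
  [-49, -2, 0, 50, 2, 15, 31, 50, -33] -> [-49, -2, 0, 2, -33] -> [-49, -33]
  [-28, -32, -19, -15, 20, -20] -> [-28, -32, -19, -15, -20] -> [-19, -15]
  [16, 13, 37, 39, -17, -11, 40, -48, -42] -> [-17, -11, -48, -42] -> [-17, -11]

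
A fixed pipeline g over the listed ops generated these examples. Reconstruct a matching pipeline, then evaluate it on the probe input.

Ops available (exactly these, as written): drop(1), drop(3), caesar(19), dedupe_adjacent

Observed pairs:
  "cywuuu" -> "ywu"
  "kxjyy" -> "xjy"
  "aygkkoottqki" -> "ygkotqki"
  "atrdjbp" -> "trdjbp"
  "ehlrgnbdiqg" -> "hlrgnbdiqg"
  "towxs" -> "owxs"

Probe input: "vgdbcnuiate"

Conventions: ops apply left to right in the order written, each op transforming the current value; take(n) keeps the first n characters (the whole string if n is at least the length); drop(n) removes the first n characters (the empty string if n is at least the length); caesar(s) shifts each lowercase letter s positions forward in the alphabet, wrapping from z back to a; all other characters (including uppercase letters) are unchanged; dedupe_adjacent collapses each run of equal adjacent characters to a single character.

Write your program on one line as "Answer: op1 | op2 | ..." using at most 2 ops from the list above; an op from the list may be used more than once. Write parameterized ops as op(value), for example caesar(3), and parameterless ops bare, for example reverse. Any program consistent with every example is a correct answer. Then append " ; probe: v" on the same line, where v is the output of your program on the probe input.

dedupe_adjacent | drop(1) ; probe: "gdbcnuiate"

Check, running the answer program on each example:
  "cywuuu" -> "cywu" -> "ywu"
  "kxjyy" -> "kxjy" -> "xjy"
  "aygkkoottqki" -> "aygkotqki" -> "ygkotqki"
  "atrdjbp" -> "atrdjbp" -> "trdjbp"
  "ehlrgnbdiqg" -> "ehlrgnbdiqg" -> "hlrgnbdiqg"
  "towxs" -> "towxs" -> "owxs"
  probe: "vgdbcnuiate" -> "vgdbcnuiate" -> "gdbcnuiate"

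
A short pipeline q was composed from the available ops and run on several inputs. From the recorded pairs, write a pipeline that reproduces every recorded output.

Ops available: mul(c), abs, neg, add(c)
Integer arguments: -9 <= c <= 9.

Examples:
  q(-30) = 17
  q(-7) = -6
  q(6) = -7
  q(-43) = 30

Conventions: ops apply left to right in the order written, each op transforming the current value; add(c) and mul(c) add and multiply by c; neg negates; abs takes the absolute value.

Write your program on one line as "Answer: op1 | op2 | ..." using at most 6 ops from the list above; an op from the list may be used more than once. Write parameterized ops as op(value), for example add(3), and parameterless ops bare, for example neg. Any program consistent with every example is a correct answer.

abs | add(-7) | neg | add(6) | neg

Check, running the answer program on each example:
  -30 -> 30 -> 23 -> -23 -> -17 -> 17
  -7 -> 7 -> 0 -> 0 -> 6 -> -6
  6 -> 6 -> -1 -> 1 -> 7 -> -7
  -43 -> 43 -> 36 -> -36 -> -30 -> 30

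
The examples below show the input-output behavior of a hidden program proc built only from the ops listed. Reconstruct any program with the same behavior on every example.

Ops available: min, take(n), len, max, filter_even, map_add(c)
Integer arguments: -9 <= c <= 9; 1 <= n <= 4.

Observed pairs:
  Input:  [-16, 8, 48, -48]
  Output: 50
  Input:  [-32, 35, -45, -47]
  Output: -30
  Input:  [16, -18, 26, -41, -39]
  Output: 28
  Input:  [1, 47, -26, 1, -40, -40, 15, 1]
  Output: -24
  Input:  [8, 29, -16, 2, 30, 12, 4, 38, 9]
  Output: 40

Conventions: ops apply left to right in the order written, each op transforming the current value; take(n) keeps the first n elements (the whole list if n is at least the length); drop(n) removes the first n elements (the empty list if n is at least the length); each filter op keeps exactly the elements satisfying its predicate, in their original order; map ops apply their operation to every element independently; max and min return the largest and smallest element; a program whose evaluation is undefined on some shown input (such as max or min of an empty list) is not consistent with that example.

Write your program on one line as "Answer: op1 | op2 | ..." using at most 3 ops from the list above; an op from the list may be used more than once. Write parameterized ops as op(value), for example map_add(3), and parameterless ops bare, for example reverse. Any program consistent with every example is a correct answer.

filter_even | map_add(2) | max

Check, running the answer program on each example:
  [-16, 8, 48, -48] -> [-16, 8, 48, -48] -> [-14, 10, 50, -46] -> 50
  [-32, 35, -45, -47] -> [-32] -> [-30] -> -30
  [16, -18, 26, -41, -39] -> [16, -18, 26] -> [18, -16, 28] -> 28
  [1, 47, -26, 1, -40, -40, 15, 1] -> [-26, -40, -40] -> [-24, -38, -38] -> -24
  [8, 29, -16, 2, 30, 12, 4, 38, 9] -> [8, -16, 2, 30, 12, 4, 38] -> [10, -14, 4, 32, 14, 6, 40] -> 40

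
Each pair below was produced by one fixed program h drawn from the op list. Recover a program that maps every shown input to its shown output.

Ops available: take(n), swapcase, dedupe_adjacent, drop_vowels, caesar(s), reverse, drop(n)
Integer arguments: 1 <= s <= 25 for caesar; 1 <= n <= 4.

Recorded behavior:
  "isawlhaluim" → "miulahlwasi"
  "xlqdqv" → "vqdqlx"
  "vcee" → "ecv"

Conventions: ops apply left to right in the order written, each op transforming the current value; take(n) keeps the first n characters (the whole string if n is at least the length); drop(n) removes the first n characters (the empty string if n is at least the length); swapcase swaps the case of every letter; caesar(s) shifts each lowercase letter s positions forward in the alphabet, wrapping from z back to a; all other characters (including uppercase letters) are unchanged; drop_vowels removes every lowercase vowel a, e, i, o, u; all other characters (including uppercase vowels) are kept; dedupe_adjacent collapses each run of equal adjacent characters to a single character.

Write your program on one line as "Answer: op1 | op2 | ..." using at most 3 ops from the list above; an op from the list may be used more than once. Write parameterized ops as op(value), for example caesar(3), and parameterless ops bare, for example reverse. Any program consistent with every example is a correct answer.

reverse | dedupe_adjacent

Check, running the answer program on each example:
  "isawlhaluim" -> "miulahlwasi" -> "miulahlwasi"
  "xlqdqv" -> "vqdqlx" -> "vqdqlx"
  "vcee" -> "eecv" -> "ecv"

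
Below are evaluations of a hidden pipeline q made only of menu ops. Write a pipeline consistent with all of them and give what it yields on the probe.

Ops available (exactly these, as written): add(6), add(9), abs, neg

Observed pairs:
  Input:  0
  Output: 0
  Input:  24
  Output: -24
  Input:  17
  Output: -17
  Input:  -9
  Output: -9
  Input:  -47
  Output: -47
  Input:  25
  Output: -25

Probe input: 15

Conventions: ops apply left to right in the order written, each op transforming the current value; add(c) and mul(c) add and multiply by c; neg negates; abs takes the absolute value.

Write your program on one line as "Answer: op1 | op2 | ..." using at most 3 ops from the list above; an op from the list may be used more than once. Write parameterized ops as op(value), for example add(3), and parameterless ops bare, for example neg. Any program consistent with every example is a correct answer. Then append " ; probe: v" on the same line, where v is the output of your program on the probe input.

abs | neg ; probe: -15

Check, running the answer program on each example:
  0 -> 0 -> 0
  24 -> 24 -> -24
  17 -> 17 -> -17
  -9 -> 9 -> -9
  -47 -> 47 -> -47
  25 -> 25 -> -25
  probe: 15 -> 15 -> -15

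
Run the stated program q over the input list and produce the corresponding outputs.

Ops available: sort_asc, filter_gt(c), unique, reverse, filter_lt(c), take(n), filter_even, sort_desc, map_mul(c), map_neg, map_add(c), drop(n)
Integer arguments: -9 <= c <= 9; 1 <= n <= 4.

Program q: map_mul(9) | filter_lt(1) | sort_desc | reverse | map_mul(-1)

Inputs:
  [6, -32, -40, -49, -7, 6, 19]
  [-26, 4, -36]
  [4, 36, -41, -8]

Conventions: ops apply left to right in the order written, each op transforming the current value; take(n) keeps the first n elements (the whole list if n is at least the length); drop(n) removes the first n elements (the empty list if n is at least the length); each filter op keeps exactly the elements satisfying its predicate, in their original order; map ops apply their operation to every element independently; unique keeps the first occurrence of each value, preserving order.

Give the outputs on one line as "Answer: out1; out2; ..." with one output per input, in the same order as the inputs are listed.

[441, 360, 288, 63]; [324, 234]; [369, 72]

Execution, op by op:
  [6, -32, -40, -49, -7, 6, 19] -> [54, -288, -360, -441, -63, 54, 171] -> [-288, -360, -441, -63] -> [-63, -288, -360, -441] -> [-441, -360, -288, -63] -> [441, 360, 288, 63]
  [-26, 4, -36] -> [-234, 36, -324] -> [-234, -324] -> [-234, -324] -> [-324, -234] -> [324, 234]
  [4, 36, -41, -8] -> [36, 324, -369, -72] -> [-369, -72] -> [-72, -369] -> [-369, -72] -> [369, 72]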